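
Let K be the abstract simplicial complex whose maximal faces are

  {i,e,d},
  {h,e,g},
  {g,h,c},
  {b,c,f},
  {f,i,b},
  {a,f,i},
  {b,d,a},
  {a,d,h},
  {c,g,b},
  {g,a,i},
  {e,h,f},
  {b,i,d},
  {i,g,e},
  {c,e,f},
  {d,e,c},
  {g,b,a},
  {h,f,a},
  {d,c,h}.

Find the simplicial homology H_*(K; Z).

H_0 = Z,  H_1 = Z ⊕ Z/2,  H_2 = 0.

K has 9 vertices, 27 edges, 18 triangles.
rank ∂_0 = 0, rank ∂_1 = 8 ⇒ b_0 = 9 − 0 − 8 = 1; all invariant factors of ∂_1 are 1 so no torsion. So H_0 = Z.
rank ∂_1 = 8, rank ∂_2 = 18 ⇒ b_1 = 27 − 8 − 18 = 1; ∂_2 has invariant factor(s) [2] giving torsion. So H_1 = Z ⊕ Z/2.
rank ∂_2 = 18, rank ∂_3 = 0 ⇒ b_2 = 18 − 18 − 0 = 0. So H_2 = 0.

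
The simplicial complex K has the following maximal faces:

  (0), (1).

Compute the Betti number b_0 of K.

b_0 = 2.

We work with the vertex ordering 0 < 1. The simplices of K, each written with vertices in increasing order, are:

  0-simplices (2): [0], [1]

so the chain groups are C_0 ≅ Z^2.

Computing H_k = (kernel of ∂_k) / (image of ∂_{k+1}):

  H_0: rank C_0 − rank ∂_1 = 2 − 0 = 2, and there is no ∂_1, so H_0 = Z^2.

(K is a triangulation of a set of 2 points.)

Hence the Betti numbers are b_0 = 2.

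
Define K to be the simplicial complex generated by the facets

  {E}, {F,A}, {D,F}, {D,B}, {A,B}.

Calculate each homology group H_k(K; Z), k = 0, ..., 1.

H_0 = Z^2,  H_1 = Z.

Take the total order A < B < D < E < F on the vertex set. Then K (dimension 1) consists of the simplices:

  0-simplices (5): A, B, D, E, F
  1-simplices (4): AB, AF, BD, DF

Hence C_0 ≅ Z^5, C_1 ≅ Z^4.

∂_1: C_1 → C_0 maps an edge to its endpoints' difference, ∂[p,q] = q − p. For instance
  ∂AF = F − A.
This gives a 5×4 integer matrix of rank 3; reducing to Smith normal form yields diagonal entries (1,1,1).

Reading off H_k = ker ∂_k / im ∂_{k+1}:

  H_0: rank C_0 − rank ∂_1 = 5 − 3 = 2, and the invariant factors of ∂_1 are all 1, so H_0 = Z^2.
  H_1: rank ker ∂_1 − rank ∂_2 = (4 − 3) − 0 = 1, and there is no ∂_2, so H_1 = Z.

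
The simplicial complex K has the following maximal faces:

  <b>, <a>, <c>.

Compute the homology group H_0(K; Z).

We work with the vertex ordering a < b < c. The simplices of K, each written with vertices in increasing order, are:

  0-simplices (3): a, b, c

Hence C_0 ≅ Z^3.

Now H_k = ker ∂_k / im ∂_{k+1}, so:

  H_0: rank C_0 − rank ∂_1 = 3 − 0 = 3, and there is no ∂_1, so H_0 = Z^3.

(K is a triangulation of a set of 3 points.)

H_0 = Z^3.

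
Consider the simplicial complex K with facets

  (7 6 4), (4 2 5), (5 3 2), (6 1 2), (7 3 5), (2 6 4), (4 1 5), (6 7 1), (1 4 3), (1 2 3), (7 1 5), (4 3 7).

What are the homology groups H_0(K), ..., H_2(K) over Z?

Take the total order 1 < 2 < 3 < 4 < 5 < 6 < 7 on the vertex set. Then K (dimension 2) consists of the simplices:

  0-simplices (7): [1], [2], [3], [4], [5], [6], [7]
  1-simplices (18): [1,2], [1,3], [1,4], [1,5], [1,6], [1,7], [2,3], [2,4], [2,5], [2,6], [3,4], [3,5], [3,7], [4,5], [4,6], [4,7], [5,7], [6,7]
  2-simplices (12): [1,2,3], [1,2,6], [1,3,4], [1,4,5], [1,5,7], [1,6,7], [2,3,5], [2,4,5], [2,4,6], [3,4,7], [3,5,7], [4,6,7]

so the chain groups are C_0 ≅ Z^7, C_1 ≅ Z^18, C_2 ≅ Z^12.

Boundary ∂_1: C_1 → C_0 sends each edge [p,q] (with p < q) to q − p.
The resulting 7×18 matrix has rank 6, and its Smith normal form has invariant factors (1,1,1,1,1,1).

The boundary map ∂_2: C_2 → C_1 sends each 2-simplex [p,q,r] to [q,r] − [p,r] + [p,q]. For instance
  ∂[3,4,7] = [4,7] − [3,7] + [3,4],
  ∂[1,2,6] = [2,6] − [1,6] + [1,2].
This gives a 18×12 integer matrix of rank 12; reducing to Smith normal form yields diagonal entries (1,1,1,1,1,1,1,1,1,1,1,2).

From H_k ≅ ker(∂_k) / im(∂_{k+1}) we obtain:

  H_0: rank C_0 − rank ∂_1 = 7 − 6 = 1, and the invariant factors of ∂_1 are all 1, so H_0 ≅ Z.
  H_1: rank ker ∂_1 − rank ∂_2 = (18 − 6) − 12 = 0, and ∂_2 has invariant factor 2 > 1, so H_1 ≅ Z/2.
  H_2: rank ker ∂_2 − rank ∂_3 = (12 − 12) − 0 = 0, and there is no ∂_3, so H_2 ≅ 0.

(K is a triangulation of the real projective plane RP^2.)

H_0 ≅ Z,  H_1 ≅ Z/2,  H_2 = 0.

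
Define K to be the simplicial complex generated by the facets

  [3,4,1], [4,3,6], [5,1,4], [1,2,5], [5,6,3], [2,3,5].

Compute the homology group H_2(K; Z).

H_2 = 0.

Order the vertices as 1 < 2 < 3 < 4 < 5 < 6. Listing each simplex with vertices in this order, K has dimension 2 with simplices:

  0-simplices (6): [1], [2], [3], [4], [5], [6]
  1-simplices (12): [1,2], [1,3], [1,4], [1,5], [2,3], [2,5], [3,4], [3,5], [3,6], [4,5], [4,6], [5,6]
  2-simplices (6): [1,2,5], [1,3,4], [1,4,5], [2,3,5], [3,4,6], [3,5,6]

Hence C_0 ≅ Z^6, C_1 ≅ Z^12, C_2 ≅ Z^6.

The boundary map ∂_1: C_1 → C_0 maps an edge to its endpoints' difference, ∂[p,q] = q − p.
As a 6×12 matrix over Z this has rank 5, with invariant factors (1,1,1,1,1).

The boundary map ∂_2: C_2 → C_1 maps a triangle to the signed sum of its edges. For instance
  ∂[3,4,6] = [4,6] − [3,6] + [3,4],
  ∂[3,5,6] = [5,6] − [3,6] + [3,5].
This gives a 12×6 integer matrix of rank 6; reducing to Smith normal form yields diagonal entries (1,1,1,1,1,1).

Reading off H_k = ker ∂_k / im ∂_{k+1}:

  H_2: rank ker ∂_2 − rank ∂_3 = (6 − 6) − 0 = 0, and there is no ∂_3, so H_2 ≅ 0.

(K is a triangulation of the cylinder S^1 x I.)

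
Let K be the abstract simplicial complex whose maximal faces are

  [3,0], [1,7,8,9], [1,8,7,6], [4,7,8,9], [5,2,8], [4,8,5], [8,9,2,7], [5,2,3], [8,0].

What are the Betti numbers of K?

K has 10 vertices, 22 edges, 16 triangles, 4 3-simplices.
rank ∂_0 = 0, rank ∂_1 = 9 ⇒ b_0 = 10 − 0 − 9 = 1; all invariant factors of ∂_1 are 1 so no torsion. So H_0 ≅ Z.
rank ∂_1 = 9, rank ∂_2 = 12 ⇒ b_1 = 22 − 9 − 12 = 1; all invariant factors of ∂_2 are 1 so no torsion. So H_1 ≅ Z.
rank ∂_2 = 12, rank ∂_3 = 4 ⇒ b_2 = 16 − 12 − 4 = 0; all invariant factors of ∂_3 are 1 so no torsion. So H_2 ≅ 0.
rank ∂_3 = 4, rank ∂_4 = 0 ⇒ b_3 = 4 − 4 − 0 = 0. So H_3 ≅ 0.

b_0 = 1, b_1 = 1, b_2 = 0, b_3 = 0.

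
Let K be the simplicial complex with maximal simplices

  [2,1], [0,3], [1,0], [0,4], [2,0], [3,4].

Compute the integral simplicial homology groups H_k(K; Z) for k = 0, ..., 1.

H_0 ≅ Z,  H_1 ≅ Z^2.

Fix the vertex order 0 < 1 < 2 < 3 < 4 and write every simplex with vertices in increasing order. Then dim K = 1 and the simplices of K are:

  0-simplices (5): [0], [1], [2], [3], [4]
  1-simplices (6): [0,1], [0,2], [0,3], [0,4], [1,2], [3,4]

so the chain groups are C_0 ≅ Z^5, C_1 ≅ Z^6.

The boundary map ∂_1: C_1 → C_0 is given by ∂[p,q] = [q] − [p].
As a 5×6 matrix over Z this has rank 4, with invariant factors (1,1,1,1).

Now H_k = ker ∂_k / im ∂_{k+1}, so:

  H_0: rank C_0 − rank ∂_1 = 5 − 4 = 1, and the invariant factors of ∂_1 are all 1, so H_0 = Z.
  H_1: rank ker ∂_1 − rank ∂_2 = (6 − 4) − 0 = 2, and there is no ∂_2, so H_1 = Z^2.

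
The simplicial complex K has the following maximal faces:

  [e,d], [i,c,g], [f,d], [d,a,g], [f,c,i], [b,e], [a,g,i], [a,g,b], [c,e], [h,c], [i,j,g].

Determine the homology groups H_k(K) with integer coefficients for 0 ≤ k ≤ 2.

H_0 ≅ Z,  H_1 ≅ Z^3,  H_2 = 0.

Take the total order a < b < c < d < e < f < g < h < i < j on the vertex set. Then K (dimension 2) consists of the simplices:

  0-simplices (10): a, b, c, d, e, f, g, h, i, j
  1-simplices (18): ab, ad, ag, ai, be, bg, ce, cf, cg, ch, ci, de, df, dg, fi, gi, gj, ij
  2-simplices (6): abg, adg, agi, cfi, cgi, gij

giving chain groups C_0 ≅ Z^10, C_1 ≅ Z^18, C_2 ≅ Z^6.

The boundary map ∂_1: C_1 → C_0 is given by ∂[p,q] = [q] − [p]. For instance
  ∂dg = g − d.
As a 10×18 matrix over Z this has rank 9, with invariant factors (1,1,1,1,1,1,1,1,1).

The boundary map ∂_2: C_2 → C_1 maps a triangle to the signed sum of its edges. For instance
  ∂adg = dg − ag + ad,
  ∂cgi = gi − ci + cg.
This gives a 18×6 integer matrix of rank 6; reducing to Smith normal form yields diagonal entries (1,1,1,1,1,1).

Computing H_k = (kernel of ∂_k) / (image of ∂_{k+1}):

  H_0: rank C_0 − rank ∂_1 = 10 − 9 = 1, and the invariant factors of ∂_1 are all 1, so H_0 = Z.
  H_1: rank ker ∂_1 − rank ∂_2 = (18 − 9) − 6 = 3, and the invariant factors of ∂_2 are all 1, so H_1 = Z^3.
  H_2: rank ker ∂_2 − rank ∂_3 = (6 − 6) − 0 = 0, and there is no ∂_3, so H_2 = 0.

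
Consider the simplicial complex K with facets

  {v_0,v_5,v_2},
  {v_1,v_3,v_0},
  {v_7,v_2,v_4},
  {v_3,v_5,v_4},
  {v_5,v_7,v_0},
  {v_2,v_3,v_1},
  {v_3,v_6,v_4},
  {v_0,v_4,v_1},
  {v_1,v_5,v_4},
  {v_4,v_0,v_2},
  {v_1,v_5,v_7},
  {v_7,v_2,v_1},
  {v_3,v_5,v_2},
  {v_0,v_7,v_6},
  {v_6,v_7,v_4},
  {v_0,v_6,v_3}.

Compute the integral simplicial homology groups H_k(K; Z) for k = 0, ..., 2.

Fix the vertex order v_0 < v_1 < v_2 < v_3 < v_4 < v_5 < v_6 < v_7 and write every simplex with vertices in increasing order. Then dim K = 2 and the simplices of K are:

  0-simplices (8): [v_0], [v_1], [v_2], [v_3], [v_4], [v_5], [v_6], [v_7]
  1-simplices (24): (24 of them)
  2-simplices (16): (16 of them)

giving chain groups C_0 ≅ Z^8, C_1 ≅ Z^24, C_2 ≅ Z^16.

The boundary map ∂_1: C_1 → C_0 sends each edge [p,q] (with p < q) to q − p. For instance
  ∂[v_1,v_3] = [v_3] − [v_1].
The 8×24 boundary matrix has rank 7 and Smith normal form diag(1,1,1,1,1,1,1).

∂_2: C_2 → C_1 maps a triangle to the signed sum of its edges. For instance
  ∂[v_3,v_4,v_6] = [v_4,v_6] − [v_3,v_6] + [v_3,v_4],
  ∂[v_3,v_4,v_5] = [v_4,v_5] − [v_3,v_5] + [v_3,v_4].
The resulting 24×16 matrix has rank 15, and its Smith normal form has invariant factors (1,1,1,1,1,1,1,1,1,1,1,1,1,1,1).

From H_k ≅ ker(∂_k) / im(∂_{k+1}) we obtain:

  H_0: rank C_0 − rank ∂_1 = 8 − 7 = 1, and the invariant factors of ∂_1 are all 1, so H_0 ≅ Z.
  H_1: rank ker ∂_1 − rank ∂_2 = (24 − 7) − 15 = 2, and the invariant factors of ∂_2 are all 1, so H_1 ≅ Z^2.
  H_2: rank ker ∂_2 − rank ∂_3 = (16 − 15) − 0 = 1, and there is no ∂_3, so H_2 ≅ Z.

H_0 = Z,  H_1 = Z^2,  H_2 = Z.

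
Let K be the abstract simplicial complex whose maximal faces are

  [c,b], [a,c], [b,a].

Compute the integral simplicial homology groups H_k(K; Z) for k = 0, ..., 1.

Fix the vertex order a < b < c and write every simplex with vertices in increasing order. Then dim K = 1 and the simplices of K are:

  0-simplices (3): a, b, c
  1-simplices (3): ab, ac, bc

so the chain groups are C_0 ≅ Z^3, C_1 ≅ Z^3.

The boundary map ∂_1: C_1 → C_0 sends each edge [p,q] (with p < q) to q − p.
The resulting 3×3 matrix has rank 2, and its Smith normal form has invariant factors (1,1).

Reading off H_k = ker ∂_k / im ∂_{k+1}:

  H_0: rank C_0 − rank ∂_1 = 3 − 2 = 1, and the invariant factors of ∂_1 are all 1, so H_0 = Z.
  H_1: rank ker ∂_1 − rank ∂_2 = (3 − 2) − 0 = 1, and there is no ∂_2, so H_1 = Z.

(K is a triangulation of the circle S^1.)

H_0 = Z,  H_1 = Z.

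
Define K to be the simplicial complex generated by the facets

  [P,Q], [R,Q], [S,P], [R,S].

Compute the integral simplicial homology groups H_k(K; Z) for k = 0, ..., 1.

Order the vertices as P < Q < R < S. Listing each simplex with vertices in this order, K has dimension 1 with simplices:

  0-simplices (4): P, Q, R, S
  1-simplices (4): PQ, PS, QR, RS

Hence C_0 ≅ Z^4, C_1 ≅ Z^4.

Boundary ∂_1: C_1 → C_0 is given by ∂[p,q] = [q] − [p]. For instance
  ∂PQ = Q − P.
The resulting 4×4 matrix has rank 3, and its Smith normal form has invariant factors (1,1,1).

Computing H_k = (kernel of ∂_k) / (image of ∂_{k+1}):

  H_0: rank C_0 − rank ∂_1 = 4 − 3 = 1, and the invariant factors of ∂_1 are all 1, so H_0 ≅ Z.
  H_1: rank ker ∂_1 − rank ∂_2 = (4 − 3) − 0 = 1, and there is no ∂_2, so H_1 ≅ Z.

(K is a triangulation of the circle S^1.)

H_0 ≅ Z,  H_1 ≅ Z.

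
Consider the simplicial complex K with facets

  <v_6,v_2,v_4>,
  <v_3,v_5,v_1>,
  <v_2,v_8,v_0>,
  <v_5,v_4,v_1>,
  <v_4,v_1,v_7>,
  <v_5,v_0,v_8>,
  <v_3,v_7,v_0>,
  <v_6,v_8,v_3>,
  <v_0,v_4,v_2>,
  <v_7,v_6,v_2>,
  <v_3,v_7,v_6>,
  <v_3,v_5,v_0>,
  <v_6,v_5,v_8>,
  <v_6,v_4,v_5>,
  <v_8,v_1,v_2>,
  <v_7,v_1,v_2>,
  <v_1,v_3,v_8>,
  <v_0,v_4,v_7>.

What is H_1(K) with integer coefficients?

H_1 ≅ Z × Z/2.

Take the total order v_0 < v_1 < v_2 < v_3 < v_4 < v_5 < v_6 < v_7 < v_8 on the vertex set. Then K (dimension 2) consists of the simplices:

  0-simplices (9): [v_0], [v_1], [v_2], [v_3], [v_4], [v_5], [v_6], [v_7], [v_8]
  1-simplices (27): (27 of them)
  2-simplices (18): (18 of them)

Hence C_0 ≅ Z^9, C_1 ≅ Z^27, C_2 ≅ Z^18.

The boundary map ∂_1: C_1 → C_0 maps an edge to its endpoints' difference, ∂[p,q] = q − p. For instance
  ∂[v_0,v_4] = [v_4] − [v_0].
As a 9×27 matrix over Z this has rank 8, with invariant factors (1,1,1,1,1,1,1,1).

The boundary map ∂_2: C_2 → C_1 sends each 2-simplex [p,q,r] to [q,r] − [p,r] + [p,q]. For instance
  ∂[v_0,v_2,v_8] = [v_2,v_8] − [v_0,v_8] + [v_0,v_2],
  ∂[v_1,v_2,v_7] = [v_2,v_7] − [v_1,v_7] + [v_1,v_2].
The resulting 27×18 matrix has rank 18, and its Smith normal form has invariant factors (1,1,1,1,1,1,1,1,1,1,1,1,1,1,1,1,1,2).

From H_k ≅ ker(∂_k) / im(∂_{k+1}) we obtain:

  H_1: rank ker ∂_1 − rank ∂_2 = (27 − 8) − 18 = 1, and ∂_2 has invariant factor 2 > 1, so H_1 = Z × Z/2.

(K is a triangulation of the Klein bottle.)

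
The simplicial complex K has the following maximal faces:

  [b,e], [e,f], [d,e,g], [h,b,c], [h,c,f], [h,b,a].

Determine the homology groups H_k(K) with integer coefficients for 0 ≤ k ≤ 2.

H_0 = Z,  H_1 = Z,  H_2 = 0.

Take the total order a < b < c < d < e < f < g < h on the vertex set. Then K (dimension 2) consists of the simplices:

  0-simplices (8): a, b, c, d, e, f, g, h
  1-simplices (12): ab, ah, bc, be, bh, cf, ch, de, dg, ef, eg, fh
  2-simplices (4): abh, bch, cfh, deg

so the chain groups are C_0 ≅ Z^8, C_1 ≅ Z^12, C_2 ≅ Z^4.

∂_1: C_1 → C_0 is given by ∂[p,q] = [q] − [p].
The 8×12 boundary matrix has rank 7 and Smith normal form diag(1,1,1,1,1,1,1).

Boundary ∂_2: C_2 → C_1 maps a triangle to the signed sum of its edges. For instance
  ∂deg = eg − dg + de,
  ∂cfh = fh − ch + cf.
This gives a 12×4 integer matrix of rank 4; reducing to Smith normal form yields diagonal entries (1,1,1,1).

Now H_k = ker ∂_k / im ∂_{k+1}, so:

  H_0: rank C_0 − rank ∂_1 = 8 − 7 = 1, and the invariant factors of ∂_1 are all 1, so H_0 ≅ Z.
  H_1: rank ker ∂_1 − rank ∂_2 = (12 − 7) − 4 = 1, and the invariant factors of ∂_2 are all 1, so H_1 ≅ Z.
  H_2: rank ker ∂_2 − rank ∂_3 = (4 − 4) − 0 = 0, and there is no ∂_3, so H_2 ≅ 0.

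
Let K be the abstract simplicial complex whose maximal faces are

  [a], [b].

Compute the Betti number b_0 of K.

Fix the vertex order a < b and write every simplex with vertices in increasing order. Then dim K = 0 and the simplices of K are:

  0-simplices (2): a, b

so the chain groups are C_0 ≅ Z^2.

From H_k ≅ ker(∂_k) / im(∂_{k+1}) we obtain:

  H_0: rank C_0 − rank ∂_1 = 2 − 0 = 2, and there is no ∂_1, so H_0 ≅ Z^2.

(K is a triangulation of a set of 2 points.)

Hence the Betti numbers are b_0 = 2.

b_0 = 2.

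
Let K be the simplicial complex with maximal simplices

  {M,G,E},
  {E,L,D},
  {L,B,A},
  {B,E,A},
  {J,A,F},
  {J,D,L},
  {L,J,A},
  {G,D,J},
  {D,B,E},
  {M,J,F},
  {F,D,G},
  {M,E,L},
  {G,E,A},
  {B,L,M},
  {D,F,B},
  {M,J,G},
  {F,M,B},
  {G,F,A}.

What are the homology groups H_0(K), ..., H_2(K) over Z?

K has 9 vertices, 27 edges, 18 triangles.
rank ∂_0 = 0, rank ∂_1 = 8 ⇒ b_0 = 9 − 0 − 8 = 1; all invariant factors of ∂_1 are 1 so no torsion. So H_0 = Z.
rank ∂_1 = 8, rank ∂_2 = 18 ⇒ b_1 = 27 − 8 − 18 = 1; ∂_2 has invariant factor(s) [2] giving torsion. So H_1 = Z × Z/2.
rank ∂_2 = 18, rank ∂_3 = 0 ⇒ b_2 = 18 − 18 − 0 = 0. So H_2 = 0.

H_0 ≅ Z,  H_1 ≅ Z × Z/2,  H_2 = 0.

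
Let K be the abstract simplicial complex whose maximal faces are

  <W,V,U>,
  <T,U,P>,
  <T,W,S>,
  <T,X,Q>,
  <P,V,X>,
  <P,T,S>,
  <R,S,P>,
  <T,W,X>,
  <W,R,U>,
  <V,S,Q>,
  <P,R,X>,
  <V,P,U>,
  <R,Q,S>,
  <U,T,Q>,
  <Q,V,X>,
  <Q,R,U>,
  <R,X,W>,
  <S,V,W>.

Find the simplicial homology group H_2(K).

K has 9 vertices, 27 edges, 18 triangles.
rank ∂_2 = 17, rank ∂_3 = 0 ⇒ b_2 = 18 − 17 − 0 = 1. So H_2 = Z.

H_2 = Z.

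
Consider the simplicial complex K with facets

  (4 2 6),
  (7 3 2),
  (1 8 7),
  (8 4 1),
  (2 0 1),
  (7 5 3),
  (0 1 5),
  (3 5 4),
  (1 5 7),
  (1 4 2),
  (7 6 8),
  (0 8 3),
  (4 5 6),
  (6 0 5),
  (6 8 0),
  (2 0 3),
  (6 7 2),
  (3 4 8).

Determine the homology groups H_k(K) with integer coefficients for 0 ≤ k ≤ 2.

H_0 ≅ Z,  H_1 ≅ Z^2,  H_2 ≅ Z.

K has 9 vertices, 27 edges, 18 triangles.
rank ∂_0 = 0, rank ∂_1 = 8 ⇒ b_0 = 9 − 0 − 8 = 1; all invariant factors of ∂_1 are 1 so no torsion. So H_0 = Z.
rank ∂_1 = 8, rank ∂_2 = 17 ⇒ b_1 = 27 − 8 − 17 = 2; all invariant factors of ∂_2 are 1 so no torsion. So H_1 = Z^2.
rank ∂_2 = 17, rank ∂_3 = 0 ⇒ b_2 = 18 − 17 − 0 = 1. So H_2 = Z.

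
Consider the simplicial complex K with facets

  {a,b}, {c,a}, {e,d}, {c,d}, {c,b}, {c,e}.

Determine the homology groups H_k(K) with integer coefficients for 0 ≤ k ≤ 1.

H_0 ≅ Z,  H_1 ≅ Z^2.

Fix the vertex order a < b < c < d < e and write every simplex with vertices in increasing order. Then dim K = 1 and the simplices of K are:

  0-simplices (5): a, b, c, d, e
  1-simplices (6): ab, ac, bc, cd, ce, de

so the chain groups are C_0 ≅ Z^5, C_1 ≅ Z^6.

Boundary ∂_1: C_1 → C_0 maps an edge to its endpoints' difference, ∂[p,q] = q − p. For instance
  ∂cd = d − c.
As a 5×6 matrix over Z this has rank 4, with invariant factors (1,1,1,1).

Reading off H_k = ker ∂_k / im ∂_{k+1}:

  H_0: rank C_0 − rank ∂_1 = 5 − 4 = 1, and the invariant factors of ∂_1 are all 1, so H_0 ≅ Z.
  H_1: rank ker ∂_1 − rank ∂_2 = (6 − 4) − 0 = 2, and there is no ∂_2, so H_1 ≅ Z^2.

As a check, the Euler characteristic is 5 − 6 = -1, which agrees with 1 − 2 = -1.
(K is a triangulation of a wedge of 2 circles.)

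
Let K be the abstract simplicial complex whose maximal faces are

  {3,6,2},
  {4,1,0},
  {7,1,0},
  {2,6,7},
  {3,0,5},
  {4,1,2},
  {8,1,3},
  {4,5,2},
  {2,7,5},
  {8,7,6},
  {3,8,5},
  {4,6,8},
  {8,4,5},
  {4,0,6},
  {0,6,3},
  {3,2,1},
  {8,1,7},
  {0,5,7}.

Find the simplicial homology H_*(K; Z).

H_0 = Z,  H_1 = Z^2,  H_2 = Z.

Fix the vertex order 0 < 1 < 2 < 3 < 4 < 5 < 6 < 7 < 8 and write every simplex with vertices in increasing order. Then dim K = 2 and the simplices of K are:

  0-simplices (9): [0], [1], [2], [3], [4], [5], [6], [7], [8]
  1-simplices (27): (27 of them)
  2-simplices (18): [0,1,4], [0,1,7], [0,3,5], [0,3,6], [0,4,6], [0,5,7], [1,2,3], [1,2,4], [1,3,8], [1,7,8], [2,3,6], [2,4,5], [2,5,7], [2,6,7], [3,5,8], [4,5,8], [4,6,8], [6,7,8]

giving chain groups C_0 ≅ Z^9, C_1 ≅ Z^27, C_2 ≅ Z^18.

The boundary map ∂_1: C_1 → C_0 maps an edge to its endpoints' difference, ∂[p,q] = q − p. For instance
  ∂[1,2] = [2] − [1].
This gives a 9×27 integer matrix of rank 8; reducing to Smith normal form yields diagonal entries (1,1,1,1,1,1,1,1).

The boundary map ∂_2: C_2 → C_1 sends each 2-simplex [p,q,r] to [q,r] − [p,r] + [p,q]. For instance
  ∂[1,2,4] = [2,4] − [1,4] + [1,2],
  ∂[2,6,7] = [6,7] − [2,7] + [2,6].
This gives a 27×18 integer matrix of rank 17; reducing to Smith normal form yields diagonal entries (1,1,1,1,1,1,1,1,1,1,1,1,1,1,1,1,1).

From H_k ≅ ker(∂_k) / im(∂_{k+1}) we obtain:

  H_0: rank C_0 − rank ∂_1 = 9 − 8 = 1, and the invariant factors of ∂_1 are all 1, so H_0 = Z.
  H_1: rank ker ∂_1 − rank ∂_2 = (27 − 8) − 17 = 2, and the invariant factors of ∂_2 are all 1, so H_1 = Z^2.
  H_2: rank ker ∂_2 − rank ∂_3 = (18 − 17) − 0 = 1, and there is no ∂_3, so H_2 = Z.

As a check, the Euler characteristic is 9 − 27 + 18 = 0, which agrees with 1 − 2 + 1 = 0.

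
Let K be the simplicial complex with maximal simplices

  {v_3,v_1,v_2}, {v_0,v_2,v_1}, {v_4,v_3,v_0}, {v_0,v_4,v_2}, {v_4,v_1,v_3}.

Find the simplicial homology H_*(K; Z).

H_0 = Z,  H_1 = Z,  H_2 = 0.

Take the total order v_0 < v_1 < v_2 < v_3 < v_4 on the vertex set. Then K (dimension 2) consists of the simplices:

  0-simplices (5): [v_0], [v_1], [v_2], [v_3], [v_4]
  1-simplices (10): [v_0,v_1], [v_0,v_2], [v_0,v_3], [v_0,v_4], [v_1,v_2], [v_1,v_3], [v_1,v_4], [v_2,v_3], [v_2,v_4], [v_3,v_4]
  2-simplices (5): [v_0,v_1,v_2], [v_0,v_2,v_4], [v_0,v_3,v_4], [v_1,v_2,v_3], [v_1,v_3,v_4]

Hence C_0 ≅ Z^5, C_1 ≅ Z^10, C_2 ≅ Z^5.

Boundary ∂_1: C_1 → C_0 maps an edge to its endpoints' difference, ∂[p,q] = q − p.
This gives a 5×10 integer matrix of rank 4; reducing to Smith normal form yields diagonal entries (1,1,1,1).

The boundary map ∂_2: C_2 → C_1 acts by ∂[p,q,r] = [q,r] − [p,r] + [p,q]. For instance
  ∂[v_0,v_3,v_4] = [v_3,v_4] − [v_0,v_4] + [v_0,v_3],
  ∂[v_0,v_1,v_2] = [v_1,v_2] − [v_0,v_2] + [v_0,v_1].
The 10×5 boundary matrix has rank 5 and Smith normal form diag(1,1,1,1,1).

Computing H_k = (kernel of ∂_k) / (image of ∂_{k+1}):

  H_0: rank C_0 − rank ∂_1 = 5 − 4 = 1, and the invariant factors of ∂_1 are all 1, so H_0 = Z.
  H_1: rank ker ∂_1 − rank ∂_2 = (10 − 4) − 5 = 1, and the invariant factors of ∂_2 are all 1, so H_1 = Z.
  H_2: rank ker ∂_2 − rank ∂_3 = (5 − 5) − 0 = 0, and there is no ∂_3, so H_2 = 0.

(K is a triangulation of the Möbius band.)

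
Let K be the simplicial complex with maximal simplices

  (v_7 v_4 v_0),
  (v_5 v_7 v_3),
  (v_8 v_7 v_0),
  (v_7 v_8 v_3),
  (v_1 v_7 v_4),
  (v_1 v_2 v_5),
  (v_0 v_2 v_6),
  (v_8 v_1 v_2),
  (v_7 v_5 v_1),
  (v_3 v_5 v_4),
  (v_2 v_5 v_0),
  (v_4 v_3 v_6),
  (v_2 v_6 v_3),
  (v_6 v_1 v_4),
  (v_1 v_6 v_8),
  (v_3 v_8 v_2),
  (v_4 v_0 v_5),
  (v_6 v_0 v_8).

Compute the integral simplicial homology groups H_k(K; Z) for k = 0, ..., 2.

H_0 = Z,  H_1 = Z ⊕ Z/2Z,  H_2 = 0.

K has 9 vertices, 27 edges, 18 triangles.
rank ∂_0 = 0, rank ∂_1 = 8 ⇒ b_0 = 9 − 0 − 8 = 1; all invariant factors of ∂_1 are 1 so no torsion. So H_0 = Z.
rank ∂_1 = 8, rank ∂_2 = 18 ⇒ b_1 = 27 − 8 − 18 = 1; ∂_2 has invariant factor(s) [2] giving torsion. So H_1 = Z ⊕ Z/2Z.
rank ∂_2 = 18, rank ∂_3 = 0 ⇒ b_2 = 18 − 18 − 0 = 0. So H_2 = 0.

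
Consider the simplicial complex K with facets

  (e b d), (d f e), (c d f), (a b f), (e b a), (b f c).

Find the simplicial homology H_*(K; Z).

H_0 = Z,  H_1 = Z,  H_2 = 0.

Take the total order a < b < c < d < e < f on the vertex set. Then K (dimension 2) consists of the simplices:

  0-simplices (6): a, b, c, d, e, f
  1-simplices (12): ab, ae, af, bc, bd, be, bf, cd, cf, de, df, ef
  2-simplices (6): abe, abf, bcf, bde, cdf, def

Hence C_0 ≅ Z^6, C_1 ≅ Z^12, C_2 ≅ Z^6.

The boundary map ∂_1: C_1 → C_0 sends each edge [p,q] (with p < q) to q − p. For instance
  ∂ef = f − e.
The resulting 6×12 matrix has rank 5, and its Smith normal form has invariant factors (1,1,1,1,1).

Boundary ∂_2: C_2 → C_1 maps a triangle to the signed sum of its edges. For instance
  ∂abe = be − ae + ab,
  ∂abf = bf − af + ab.
As a 12×6 matrix over Z this has rank 6, with invariant factors (1,1,1,1,1,1).

Reading off H_k = ker ∂_k / im ∂_{k+1}:

  H_0: rank C_0 − rank ∂_1 = 6 − 5 = 1, and the invariant factors of ∂_1 are all 1, so H_0 ≅ Z.
  H_1: rank ker ∂_1 − rank ∂_2 = (12 − 5) − 6 = 1, and the invariant factors of ∂_2 are all 1, so H_1 ≅ Z.
  H_2: rank ker ∂_2 − rank ∂_3 = (6 − 6) − 0 = 0, and there is no ∂_3, so H_2 ≅ 0.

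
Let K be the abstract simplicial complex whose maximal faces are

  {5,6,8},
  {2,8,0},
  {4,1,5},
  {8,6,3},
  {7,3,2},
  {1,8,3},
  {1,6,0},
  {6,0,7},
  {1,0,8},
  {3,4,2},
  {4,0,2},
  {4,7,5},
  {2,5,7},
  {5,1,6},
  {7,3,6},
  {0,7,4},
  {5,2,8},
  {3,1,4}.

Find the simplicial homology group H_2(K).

Fix the vertex order 0 < 1 < 2 < 3 < 4 < 5 < 6 < 7 < 8 and write every simplex with vertices in increasing order. Then dim K = 2 and the simplices of K are:

  0-simplices (9): [0], [1], [2], [3], [4], [5], [6], [7], [8]
  1-simplices (27): (27 of them)
  2-simplices (18): [0,1,6], [0,1,8], [0,2,4], [0,2,8], [0,4,7], [0,6,7], [1,3,4], [1,3,8], [1,4,5], [1,5,6], [2,3,4], [2,3,7], [2,5,7], [2,5,8], [3,6,7], [3,6,8], [4,5,7], [5,6,8]

Hence C_0 ≅ Z^9, C_1 ≅ Z^27, C_2 ≅ Z^18.

∂_1: C_1 → C_0 maps an edge to its endpoints' difference, ∂[p,q] = q − p.
This gives a 9×27 integer matrix of rank 8; reducing to Smith normal form yields diagonal entries (1,1,1,1,1,1,1,1).

∂_2: C_2 → C_1 maps a triangle to the signed sum of its edges. For instance
  ∂[0,4,7] = [4,7] − [0,7] + [0,4],
  ∂[2,3,7] = [3,7] − [2,7] + [2,3].
As a 27×18 matrix over Z this has rank 18, with invariant factors (1,1,1,1,1,1,1,1,1,1,1,1,1,1,1,1,1,2).

Reading off H_k = ker ∂_k / im ∂_{k+1}:

  H_2: rank ker ∂_2 − rank ∂_3 = (18 − 18) − 0 = 0, and there is no ∂_3, so H_2 = 0.

H_2 ≅ 0.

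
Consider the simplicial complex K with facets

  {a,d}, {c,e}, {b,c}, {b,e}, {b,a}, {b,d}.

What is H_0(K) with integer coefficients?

H_0 = Z.

We work with the vertex ordering a < b < c < d < e. The simplices of K, each written with vertices in increasing order, are:

  0-simplices (5): a, b, c, d, e
  1-simplices (6): ab, ad, bc, bd, be, ce

giving chain groups C_0 ≅ Z^5, C_1 ≅ Z^6.

∂_1: C_1 → C_0 is given by ∂[p,q] = [q] − [p]. For instance
  ∂bc = c − b.
As a 5×6 matrix over Z this has rank 4, with invariant factors (1,1,1,1).

From H_k ≅ ker(∂_k) / im(∂_{k+1}) we obtain:

  H_0: rank C_0 − rank ∂_1 = 5 − 4 = 1, and the invariant factors of ∂_1 are all 1, so H_0 ≅ Z.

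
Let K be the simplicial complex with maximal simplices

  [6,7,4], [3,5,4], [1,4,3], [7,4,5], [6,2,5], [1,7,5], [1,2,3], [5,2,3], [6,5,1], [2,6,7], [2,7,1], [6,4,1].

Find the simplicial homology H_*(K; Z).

Take the total order 1 < 2 < 3 < 4 < 5 < 6 < 7 on the vertex set. Then K (dimension 2) consists of the simplices:

  0-simplices (7): [1], [2], [3], [4], [5], [6], [7]
  1-simplices (18): [1,2], [1,3], [1,4], [1,5], [1,6], [1,7], [2,3], [2,5], [2,6], [2,7], [3,4], [3,5], [4,5], [4,6], [4,7], [5,6], [5,7], [6,7]
  2-simplices (12): [1,2,3], [1,2,7], [1,3,4], [1,4,6], [1,5,6], [1,5,7], [2,3,5], [2,5,6], [2,6,7], [3,4,5], [4,5,7], [4,6,7]

Hence C_0 ≅ Z^7, C_1 ≅ Z^18, C_2 ≅ Z^12.

The boundary map ∂_1: C_1 → C_0 maps an edge to its endpoints' difference, ∂[p,q] = q − p. For instance
  ∂[4,7] = [7] − [4].
The 7×18 boundary matrix has rank 6 and Smith normal form diag(1,1,1,1,1,1).

The boundary map ∂_2: C_2 → C_1 acts by ∂[p,q,r] = [q,r] − [p,r] + [p,q]. For instance
  ∂[2,6,7] = [6,7] − [2,7] + [2,6],
  ∂[2,3,5] = [3,5] − [2,5] + [2,3].
The 18×12 boundary matrix has rank 12 and Smith normal form diag(1,1,1,1,1,1,1,1,1,1,1,2).

Reading off H_k = ker ∂_k / im ∂_{k+1}:

  H_0: rank C_0 − rank ∂_1 = 7 − 6 = 1, and the invariant factors of ∂_1 are all 1, so H_0 = Z.
  H_1: rank ker ∂_1 − rank ∂_2 = (18 − 6) − 12 = 0, and ∂_2 has invariant factor 2 > 1, so H_1 = Z/2Z.
  H_2: rank ker ∂_2 − rank ∂_3 = (12 − 12) − 0 = 0, and there is no ∂_3, so H_2 = 0.

H_0 ≅ Z,  H_1 ≅ Z/2Z,  H_2 = 0.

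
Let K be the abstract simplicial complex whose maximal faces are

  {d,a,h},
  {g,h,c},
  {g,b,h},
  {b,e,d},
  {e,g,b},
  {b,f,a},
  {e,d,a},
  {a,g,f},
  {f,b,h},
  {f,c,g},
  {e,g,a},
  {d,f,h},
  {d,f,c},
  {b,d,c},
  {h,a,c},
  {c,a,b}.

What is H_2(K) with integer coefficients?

H_2 = Z.

We work with the vertex ordering a < b < c < d < e < f < g < h. The simplices of K, each written with vertices in increasing order, are:

  0-simplices (8): a, b, c, d, e, f, g, h
  1-simplices (24): ab, ac, ad, ae, af, ag, ah, bc, bd, be, bf, bg, bh, cd, cf, cg, ch, de, df, dh, eg, fg, fh, gh
  2-simplices (16): abc, abf, ach, ade, adh, aeg, afg, bcd, bde, beg, bfh, bgh, cdf, cfg, cgh, dfh

Hence C_0 ≅ Z^8, C_1 ≅ Z^24, C_2 ≅ Z^16.

The boundary map ∂_1: C_1 → C_0 is given by ∂[p,q] = [q] − [p].
The resulting 8×24 matrix has rank 7, and its Smith normal form has invariant factors (1,1,1,1,1,1,1).

The boundary map ∂_2: C_2 → C_1 acts by ∂[p,q,r] = [q,r] − [p,r] + [p,q]. For instance
  ∂afg = fg − ag + af,
  ∂beg = eg − bg + be.
As a 24×16 matrix over Z this has rank 15, with invariant factors (1,1,1,1,1,1,1,1,1,1,1,1,1,1,1).

Computing H_k = (kernel of ∂_k) / (image of ∂_{k+1}):

  H_2: rank ker ∂_2 − rank ∂_3 = (16 − 15) − 0 = 1, and there is no ∂_3, so H_2 = Z.

(K is a triangulation of the torus T^2.)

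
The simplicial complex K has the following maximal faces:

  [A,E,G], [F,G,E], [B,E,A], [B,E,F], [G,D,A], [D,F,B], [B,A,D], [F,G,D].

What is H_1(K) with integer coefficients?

Fix the vertex order A < B < D < E < F < G and write every simplex with vertices in increasing order. Then dim K = 2 and the simplices of K are:

  0-simplices (6): A, B, D, E, F, G
  1-simplices (12): AB, AD, AE, AG, BD, BE, BF, DF, DG, EF, EG, FG
  2-simplices (8): ABD, ABE, ADG, AEG, BDF, BEF, DFG, EFG

Hence C_0 ≅ Z^6, C_1 ≅ Z^12, C_2 ≅ Z^8.

∂_1: C_1 → C_0 sends each edge [p,q] (with p < q) to q − p. For instance
  ∂EF = F − E.
As a 6×12 matrix over Z this has rank 5, with invariant factors (1,1,1,1,1).

Boundary ∂_2: C_2 → C_1 sends each 2-simplex [p,q,r] to [q,r] − [p,r] + [p,q]. For instance
  ∂ABD = BD − AD + AB,
  ∂ADG = DG − AG + AD.
The resulting 12×8 matrix has rank 7, and its Smith normal form has invariant factors (1,1,1,1,1,1,1).

Now H_k = ker ∂_k / im ∂_{k+1}, so:

  H_1: rank ker ∂_1 − rank ∂_2 = (12 − 5) − 7 = 0, and the invariant factors of ∂_2 are all 1, so H_1 ≅ 0.

H_1 = 0.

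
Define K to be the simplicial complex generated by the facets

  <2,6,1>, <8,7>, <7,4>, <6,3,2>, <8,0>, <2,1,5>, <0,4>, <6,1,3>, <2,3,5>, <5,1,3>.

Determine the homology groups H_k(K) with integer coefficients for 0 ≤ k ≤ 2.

We work with the vertex ordering 0 < 1 < 2 < 3 < 4 < 5 < 6 < 7 < 8. The simplices of K, each written with vertices in increasing order, are:

  0-simplices (9): [0], [1], [2], [3], [4], [5], [6], [7], [8]
  1-simplices (13): [0,4], [0,8], [1,2], [1,3], [1,5], [1,6], [2,3], [2,5], [2,6], [3,5], [3,6], [4,7], [7,8]
  2-simplices (6): [1,2,5], [1,2,6], [1,3,5], [1,3,6], [2,3,5], [2,3,6]

giving chain groups C_0 ≅ Z^9, C_1 ≅ Z^13, C_2 ≅ Z^6.

Boundary ∂_1: C_1 → C_0 maps an edge to its endpoints' difference, ∂[p,q] = q − p.
The resulting 9×13 matrix has rank 7, and its Smith normal form has invariant factors (1,1,1,1,1,1,1).

Boundary ∂_2: C_2 → C_1 sends each 2-simplex [p,q,r] to [q,r] − [p,r] + [p,q]. For instance
  ∂[1,2,6] = [2,6] − [1,6] + [1,2],
  ∂[2,3,5] = [3,5] − [2,5] + [2,3].
The 13×6 boundary matrix has rank 5 and Smith normal form diag(1,1,1,1,1).

Reading off H_k = ker ∂_k / im ∂_{k+1}:

  H_0: rank C_0 − rank ∂_1 = 9 − 7 = 2, and the invariant factors of ∂_1 are all 1, so H_0 ≅ Z^2.
  H_1: rank ker ∂_1 − rank ∂_2 = (13 − 7) − 5 = 1, and the invariant factors of ∂_2 are all 1, so H_1 ≅ Z.
  H_2: rank ker ∂_2 − rank ∂_3 = (6 − 5) − 0 = 1, and there is no ∂_3, so H_2 ≅ Z.

H_0 ≅ Z^2,  H_1 ≅ Z,  H_2 ≅ Z.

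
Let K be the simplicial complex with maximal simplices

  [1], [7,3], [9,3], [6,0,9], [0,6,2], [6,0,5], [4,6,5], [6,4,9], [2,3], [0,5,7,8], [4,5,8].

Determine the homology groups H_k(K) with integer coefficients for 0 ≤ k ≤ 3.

Take the total order 0 < 1 < 2 < 3 < 4 < 5 < 6 < 7 < 8 < 9 on the vertex set. Then K (dimension 3) consists of the simplices:

  0-simplices (10): [0], [1], [2], [3], [4], [5], [6], [7], [8], [9]
  1-simplices (19): [0,2], [0,5], [0,6], [0,7], [0,8], [0,9], [2,3], [2,6], [3,7], [3,9], [4,5], [4,6], [4,8], [4,9], [5,6], [5,7], [5,8], [6,9], [7,8]
  2-simplices (10): [0,2,6], [0,5,6], [0,5,7], [0,5,8], [0,6,9], [0,7,8], [4,5,6], [4,5,8], [4,6,9], [5,7,8]
  3-simplices (1): [0,5,7,8]

Hence C_0 ≅ Z^10, C_1 ≅ Z^19, C_2 ≅ Z^10, C_3 ≅ Z^1.

Boundary ∂_1: C_1 → C_0 maps an edge to its endpoints' difference, ∂[p,q] = q − p.
The 10×19 boundary matrix has rank 8 and Smith normal form diag(1,1,1,1,1,1,1,1).

The boundary map ∂_2: C_2 → C_1 acts by ∂[p,q,r] = [q,r] − [p,r] + [p,q]. For instance
  ∂[0,2,6] = [2,6] − [0,6] + [0,2],
  ∂[4,6,9] = [6,9] − [4,9] + [4,6].
The resulting 19×10 matrix has rank 9, and its Smith normal form has invariant factors (1,1,1,1,1,1,1,1,1).

∂_3: C_3 → C_2 sends each 3-simplex σ to the alternating sum Σ_i (−1)^i (σ with its i-th vertex removed). For instance
  ∂[0,5,7,8] = [5,7,8] − [0,7,8] + [0,5,8] − [0,5,7].
As a 10×1 matrix over Z this has rank 1, with invariant factors (1).

Now H_k = ker ∂_k / im ∂_{k+1}, so:

  H_0: rank C_0 − rank ∂_1 = 10 − 8 = 2, and the invariant factors of ∂_1 are all 1, so H_0 ≅ Z^2.
  H_1: rank ker ∂_1 − rank ∂_2 = (19 − 8) − 9 = 2, and the invariant factors of ∂_2 are all 1, so H_1 ≅ Z^2.
  H_2: rank ker ∂_2 − rank ∂_3 = (10 − 9) − 1 = 0, and the invariant factors of ∂_3 are all 1, so H_2 ≅ 0.
  H_3: rank ker ∂_3 − rank ∂_4 = (1 − 1) − 0 = 0, and there is no ∂_4, so H_3 ≅ 0.

H_0 ≅ Z^2,  H_1 ≅ Z^2,  H_2 = 0,  H_3 = 0.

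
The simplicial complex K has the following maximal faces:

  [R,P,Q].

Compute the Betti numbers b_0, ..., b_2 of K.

b_0 = 1, b_1 = 0, b_2 = 0.

Take the total order P < Q < R on the vertex set. Then K (dimension 2) consists of the simplices:

  0-simplices (3): P, Q, R
  1-simplices (3): PQ, PR, QR
  2-simplices (1): PQR

Hence C_0 ≅ Z^3, C_1 ≅ Z^3, C_2 ≅ Z^1.

Boundary ∂_1: C_1 → C_0 maps an edge to its endpoints' difference, ∂[p,q] = q − p. For instance
  ∂PR = R − P.
This gives a 3×3 integer matrix of rank 2; reducing to Smith normal form yields diagonal entries (1,1).

The boundary map ∂_2: C_2 → C_1 acts by ∂[p,q,r] = [q,r] − [p,r] + [p,q]. For instance
  ∂PQR = QR − PR + PQ.
The resulting 3×1 matrix has rank 1, and its Smith normal form has invariant factors (1).

From H_k ≅ ker(∂_k) / im(∂_{k+1}) we obtain:

  H_0: rank C_0 − rank ∂_1 = 3 − 2 = 1, and the invariant factors of ∂_1 are all 1, so H_0 ≅ Z.
  H_1: rank ker ∂_1 − rank ∂_2 = (3 − 2) − 1 = 0, and the invariant factors of ∂_2 are all 1, so H_1 ≅ 0.
  H_2: rank ker ∂_2 − rank ∂_3 = (1 − 1) − 0 = 0, and there is no ∂_3, so H_2 ≅ 0.

Hence the Betti numbers are b_0 = 1, b_1 = 0, b_2 = 0.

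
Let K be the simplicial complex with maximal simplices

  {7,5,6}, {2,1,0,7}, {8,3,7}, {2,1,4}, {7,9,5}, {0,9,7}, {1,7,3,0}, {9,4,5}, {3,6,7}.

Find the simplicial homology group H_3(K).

H_3 = 0.

Fix the vertex order 0 < 1 < 2 < 3 < 4 < 5 < 6 < 7 < 8 < 9 and write every simplex with vertices in increasing order. Then dim K = 3 and the simplices of K are:

  0-simplices (10): [0], [1], [2], [3], [4], [5], [6], [7], [8], [9]
  1-simplices (22): [0,1], [0,2], [0,3], [0,7], [0,9], [1,2], [1,3], [1,4], [1,7], [2,4], [2,7], [3,6], [3,7], [3,8], [4,5], [4,9], [5,6], [5,7], [5,9], [6,7], [7,8], [7,9]
  2-simplices (14): [0,1,2], [0,1,3], [0,1,7], [0,2,7], [0,3,7], [0,7,9], [1,2,4], [1,2,7], [1,3,7], [3,6,7], [3,7,8], [4,5,9], [5,6,7], [5,7,9]
  3-simplices (2): [0,1,2,7], [0,1,3,7]

so the chain groups are C_0 ≅ Z^10, C_1 ≅ Z^22, C_2 ≅ Z^14, C_3 ≅ Z^2.

The boundary map ∂_1: C_1 → C_0 is given by ∂[p,q] = [q] − [p]. For instance
  ∂[1,7] = [7] − [1].
As a 10×22 matrix over Z this has rank 9, with invariant factors (1,1,1,1,1,1,1,1,1).

Boundary ∂_2: C_2 → C_1 sends each 2-simplex [p,q,r] to [q,r] − [p,r] + [p,q]. For instance
  ∂[1,2,7] = [2,7] − [1,7] + [1,2],
  ∂[0,7,9] = [7,9] − [0,9] + [0,7].
As a 22×14 matrix over Z this has rank 12, with invariant factors (1,1,1,1,1,1,1,1,1,1,1,1).

The boundary map ∂_3: C_3 → C_2 sends each 3-simplex σ to the alternating sum Σ_i (−1)^i (σ with its i-th vertex removed). For instance
  ∂[0,1,3,7] = [1,3,7] − [0,3,7] + [0,1,7] − [0,1,3],
  ∂[0,1,2,7] = [1,2,7] − [0,2,7] + [0,1,7] − [0,1,2].
As a 14×2 matrix over Z this has rank 2, with invariant factors (1,1).

Now H_k = ker ∂_k / im ∂_{k+1}, so:

  H_3: rank ker ∂_3 − rank ∂_4 = (2 − 2) − 0 = 0, and there is no ∂_4, so H_3 = 0.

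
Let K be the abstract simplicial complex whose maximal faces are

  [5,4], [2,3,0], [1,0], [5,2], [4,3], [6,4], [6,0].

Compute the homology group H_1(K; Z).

H_1 ≅ Z^2.

Take the total order 0 < 1 < 2 < 3 < 4 < 5 < 6 on the vertex set. Then K (dimension 2) consists of the simplices:

  0-simplices (7): [0], [1], [2], [3], [4], [5], [6]
  1-simplices (9): [0,1], [0,2], [0,3], [0,6], [2,3], [2,5], [3,4], [4,5], [4,6]
  2-simplices (1): [0,2,3]

giving chain groups C_0 ≅ Z^7, C_1 ≅ Z^9, C_2 ≅ Z^1.

The boundary map ∂_1: C_1 → C_0 is given by ∂[p,q] = [q] − [p].
As a 7×9 matrix over Z this has rank 6, with invariant factors (1,1,1,1,1,1).

Boundary ∂_2: C_2 → C_1 acts by ∂[p,q,r] = [q,r] − [p,r] + [p,q]. For instance
  ∂[0,2,3] = [2,3] − [0,3] + [0,2].
The resulting 9×1 matrix has rank 1, and its Smith normal form has invariant factors (1).

Now H_k = ker ∂_k / im ∂_{k+1}, so:

  H_1: rank ker ∂_1 − rank ∂_2 = (9 − 6) − 1 = 2, and the invariant factors of ∂_2 are all 1, so H_1 = Z^2.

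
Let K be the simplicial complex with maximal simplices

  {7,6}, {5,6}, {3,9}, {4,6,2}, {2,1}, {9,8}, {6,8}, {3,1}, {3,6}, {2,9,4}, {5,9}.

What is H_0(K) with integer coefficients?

H_0 = Z.

Take the total order 1 < 2 < 3 < 4 < 5 < 6 < 7 < 8 < 9 on the vertex set. Then K (dimension 2) consists of the simplices:

  0-simplices (9): [1], [2], [3], [4], [5], [6], [7], [8], [9]
  1-simplices (14): [1,2], [1,3], [2,4], [2,6], [2,9], [3,6], [3,9], [4,6], [4,9], [5,6], [5,9], [6,7], [6,8], [8,9]
  2-simplices (2): [2,4,6], [2,4,9]

giving chain groups C_0 ≅ Z^9, C_1 ≅ Z^14, C_2 ≅ Z^2.

Boundary ∂_1: C_1 → C_0 maps an edge to its endpoints' difference, ∂[p,q] = q − p. For instance
  ∂[3,6] = [6] − [3].
The resulting 9×14 matrix has rank 8, and its Smith normal form has invariant factors (1,1,1,1,1,1,1,1).

The boundary map ∂_2: C_2 → C_1 sends each 2-simplex [p,q,r] to [q,r] − [p,r] + [p,q]. For instance
  ∂[2,4,9] = [4,9] − [2,9] + [2,4],
  ∂[2,4,6] = [4,6] − [2,6] + [2,4].
The resulting 14×2 matrix has rank 2, and its Smith normal form has invariant factors (1,1).

From H_k ≅ ker(∂_k) / im(∂_{k+1}) we obtain:

  H_0: rank C_0 − rank ∂_1 = 9 − 8 = 1, and the invariant factors of ∂_1 are all 1, so H_0 ≅ Z.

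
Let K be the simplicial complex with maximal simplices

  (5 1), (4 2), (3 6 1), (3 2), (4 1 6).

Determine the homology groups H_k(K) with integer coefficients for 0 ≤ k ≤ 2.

Order the vertices as 1 < 2 < 3 < 4 < 5 < 6. Listing each simplex with vertices in this order, K has dimension 2 with simplices:

  0-simplices (6): [1], [2], [3], [4], [5], [6]
  1-simplices (8): [1,3], [1,4], [1,5], [1,6], [2,3], [2,4], [3,6], [4,6]
  2-simplices (2): [1,3,6], [1,4,6]

giving chain groups C_0 ≅ Z^6, C_1 ≅ Z^8, C_2 ≅ Z^2.

Boundary ∂_1: C_1 → C_0 is given by ∂[p,q] = [q] − [p]. For instance
  ∂[1,3] = [3] − [1].
As a 6×8 matrix over Z this has rank 5, with invariant factors (1,1,1,1,1).

∂_2: C_2 → C_1 sends each 2-simplex [p,q,r] to [q,r] − [p,r] + [p,q]. For instance
  ∂[1,3,6] = [3,6] − [1,6] + [1,3],
  ∂[1,4,6] = [4,6] − [1,6] + [1,4].
This gives a 8×2 integer matrix of rank 2; reducing to Smith normal form yields diagonal entries (1,1).

From H_k ≅ ker(∂_k) / im(∂_{k+1}) we obtain:

  H_0: rank C_0 − rank ∂_1 = 6 − 5 = 1, and the invariant factors of ∂_1 are all 1, so H_0 ≅ Z.
  H_1: rank ker ∂_1 − rank ∂_2 = (8 − 5) − 2 = 1, and the invariant factors of ∂_2 are all 1, so H_1 ≅ Z.
  H_2: rank ker ∂_2 − rank ∂_3 = (2 − 2) − 0 = 0, and there is no ∂_3, so H_2 ≅ 0.

As a check, the Euler characteristic is 6 − 8 + 2 = 0, which agrees with 1 − 1 + 0 = 0.

H_0 = Z,  H_1 = Z,  H_2 = 0.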